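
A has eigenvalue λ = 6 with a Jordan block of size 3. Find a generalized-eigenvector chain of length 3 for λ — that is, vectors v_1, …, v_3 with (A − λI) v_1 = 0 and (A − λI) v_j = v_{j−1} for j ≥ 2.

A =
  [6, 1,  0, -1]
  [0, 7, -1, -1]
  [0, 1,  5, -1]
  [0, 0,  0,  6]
A Jordan chain for λ = 6 of length 3:
v_1 = (1, 0, 0, 0)ᵀ
v_2 = (1, 1, 1, 0)ᵀ
v_3 = (0, 1, 0, 0)ᵀ

Let N = A − (6)·I. We want v_3 with N^3 v_3 = 0 but N^2 v_3 ≠ 0; then v_{j-1} := N · v_j for j = 3, …, 2.

Pick v_3 = (0, 1, 0, 0)ᵀ.
Then v_2 = N · v_3 = (1, 1, 1, 0)ᵀ.
Then v_1 = N · v_2 = (1, 0, 0, 0)ᵀ.

Sanity check: (A − (6)·I) v_1 = (0, 0, 0, 0)ᵀ = 0. ✓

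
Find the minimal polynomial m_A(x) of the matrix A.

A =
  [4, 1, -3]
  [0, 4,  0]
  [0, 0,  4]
x^2 - 8*x + 16

The characteristic polynomial is χ_A(x) = (x - 4)^3, so the eigenvalues are known. The minimal polynomial is
  m_A(x) = Π_λ (x − λ)^{k_λ}
where k_λ is the size of the *largest* Jordan block for λ (equivalently, the smallest k with (A − λI)^k v = 0 for every generalised eigenvector v of λ).

  λ = 4: largest Jordan block has size 2, contributing (x − 4)^2

So m_A(x) = (x - 4)^2 = x^2 - 8*x + 16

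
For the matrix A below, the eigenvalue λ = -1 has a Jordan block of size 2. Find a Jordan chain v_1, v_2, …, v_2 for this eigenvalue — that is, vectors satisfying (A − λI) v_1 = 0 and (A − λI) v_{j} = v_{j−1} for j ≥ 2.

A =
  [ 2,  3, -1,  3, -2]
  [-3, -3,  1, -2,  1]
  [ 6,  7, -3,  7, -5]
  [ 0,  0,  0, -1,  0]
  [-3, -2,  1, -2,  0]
A Jordan chain for λ = -1 of length 2:
v_1 = (3, -3, 6, 0, -3)ᵀ
v_2 = (1, 0, 0, 0, 0)ᵀ

Let N = A − (-1)·I. We want v_2 with N^2 v_2 = 0 but N^1 v_2 ≠ 0; then v_{j-1} := N · v_j for j = 2, …, 2.

Pick v_2 = (1, 0, 0, 0, 0)ᵀ.
Then v_1 = N · v_2 = (3, -3, 6, 0, -3)ᵀ.

Sanity check: (A − (-1)·I) v_1 = (0, 0, 0, 0, 0)ᵀ = 0. ✓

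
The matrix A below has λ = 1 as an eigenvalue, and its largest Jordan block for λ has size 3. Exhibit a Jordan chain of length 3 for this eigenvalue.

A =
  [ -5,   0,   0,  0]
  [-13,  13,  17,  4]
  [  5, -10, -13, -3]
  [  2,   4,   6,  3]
A Jordan chain for λ = 1 of length 3:
v_1 = (0, -10, 8, -4)ᵀ
v_2 = (0, 12, -10, 4)ᵀ
v_3 = (0, 1, 0, 0)ᵀ

Let N = A − (1)·I. We want v_3 with N^3 v_3 = 0 but N^2 v_3 ≠ 0; then v_{j-1} := N · v_j for j = 3, …, 2.

Pick v_3 = (0, 1, 0, 0)ᵀ.
Then v_2 = N · v_3 = (0, 12, -10, 4)ᵀ.
Then v_1 = N · v_2 = (0, -10, 8, -4)ᵀ.

Sanity check: (A − (1)·I) v_1 = (0, 0, 0, 0)ᵀ = 0. ✓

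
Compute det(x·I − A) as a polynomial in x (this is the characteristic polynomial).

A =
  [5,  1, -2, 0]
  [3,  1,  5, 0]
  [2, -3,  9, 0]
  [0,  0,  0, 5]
x^4 - 20*x^3 + 150*x^2 - 500*x + 625

Expanding det(x·I − A) (e.g. by cofactor expansion or by noting that A is similar to its Jordan form J, which has the same characteristic polynomial as A) gives
  χ_A(x) = x^4 - 20*x^3 + 150*x^2 - 500*x + 625
which factors as (x - 5)^4. The eigenvalues (with algebraic multiplicities) are λ = 5 with multiplicity 4.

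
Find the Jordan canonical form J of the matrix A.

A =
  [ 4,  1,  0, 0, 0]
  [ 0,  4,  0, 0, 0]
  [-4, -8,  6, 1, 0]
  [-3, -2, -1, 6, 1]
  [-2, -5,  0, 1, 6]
J_2(4) ⊕ J_3(6)

The characteristic polynomial is
  det(x·I − A) = x^5 - 26*x^4 + 268*x^3 - 1368*x^2 + 3456*x - 3456 = (x - 6)^3*(x - 4)^2

Eigenvalues and multiplicities (the geometric multiplicity of λ is n − rank(A − λI), which equals the number of Jordan blocks for λ):
  λ = 4: algebraic multiplicity = 2, geometric multiplicity = 1
  λ = 6: algebraic multiplicity = 3, geometric multiplicity = 1

Determining the block sizes for each eigenvalue:
  λ = 4: one block (gm = 1), so the single block has size am = 2 → block sizes [2]
  λ = 6: one block (gm = 1), so the single block has size am = 3 → block sizes [3]

Assembling the blocks gives a Jordan form
J =
  [4, 1, 0, 0, 0]
  [0, 4, 0, 0, 0]
  [0, 0, 6, 1, 0]
  [0, 0, 0, 6, 1]
  [0, 0, 0, 0, 6]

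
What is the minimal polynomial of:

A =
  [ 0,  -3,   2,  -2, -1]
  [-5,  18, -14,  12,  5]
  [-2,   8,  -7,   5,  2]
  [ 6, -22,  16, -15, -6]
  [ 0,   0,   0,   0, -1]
x^2 + 2*x + 1

The characteristic polynomial is χ_A(x) = (x + 1)^5, so the eigenvalues are known. The minimal polynomial is
  m_A(x) = Π_λ (x − λ)^{k_λ}
where k_λ is the size of the *largest* Jordan block for λ (equivalently, the smallest k with (A − λI)^k v = 0 for every generalised eigenvector v of λ).

  λ = -1: largest Jordan block has size 2, contributing (x + 1)^2

So m_A(x) = (x + 1)^2 = x^2 + 2*x + 1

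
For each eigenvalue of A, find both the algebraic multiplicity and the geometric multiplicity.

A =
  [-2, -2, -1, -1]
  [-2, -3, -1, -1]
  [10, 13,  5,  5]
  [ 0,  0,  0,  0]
λ = 0: alg = 4, geom = 2

Step 1 — factor the characteristic polynomial to read off the algebraic multiplicities:
  χ_A(x) = x^4

Step 2 — compute geometric multiplicities via the rank-nullity identity g(λ) = n − rank(A − λI):
  rank(A − (0)·I) = 2, so dim ker(A − (0)·I) = n − 2 = 2

Summary:
  λ = 0: algebraic multiplicity = 4, geometric multiplicity = 2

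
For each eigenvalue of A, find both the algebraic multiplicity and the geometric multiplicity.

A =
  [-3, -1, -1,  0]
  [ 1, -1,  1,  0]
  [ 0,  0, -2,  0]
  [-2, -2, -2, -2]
λ = -2: alg = 4, geom = 3

Step 1 — factor the characteristic polynomial to read off the algebraic multiplicities:
  χ_A(x) = (x + 2)^4

Step 2 — compute geometric multiplicities via the rank-nullity identity g(λ) = n − rank(A − λI):
  rank(A − (-2)·I) = 1, so dim ker(A − (-2)·I) = n − 1 = 3

Summary:
  λ = -2: algebraic multiplicity = 4, geometric multiplicity = 3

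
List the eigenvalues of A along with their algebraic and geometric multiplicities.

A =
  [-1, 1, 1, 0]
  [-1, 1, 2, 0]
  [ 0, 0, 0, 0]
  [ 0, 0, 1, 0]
λ = 0: alg = 4, geom = 2

Step 1 — factor the characteristic polynomial to read off the algebraic multiplicities:
  χ_A(x) = x^4

Step 2 — compute geometric multiplicities via the rank-nullity identity g(λ) = n − rank(A − λI):
  rank(A − (0)·I) = 2, so dim ker(A − (0)·I) = n − 2 = 2

Summary:
  λ = 0: algebraic multiplicity = 4, geometric multiplicity = 2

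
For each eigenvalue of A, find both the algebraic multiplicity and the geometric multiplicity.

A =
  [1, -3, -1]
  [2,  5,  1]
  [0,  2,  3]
λ = 3: alg = 3, geom = 1

Step 1 — factor the characteristic polynomial to read off the algebraic multiplicities:
  χ_A(x) = (x - 3)^3

Step 2 — compute geometric multiplicities via the rank-nullity identity g(λ) = n − rank(A − λI):
  rank(A − (3)·I) = 2, so dim ker(A − (3)·I) = n − 2 = 1

Summary:
  λ = 3: algebraic multiplicity = 3, geometric multiplicity = 1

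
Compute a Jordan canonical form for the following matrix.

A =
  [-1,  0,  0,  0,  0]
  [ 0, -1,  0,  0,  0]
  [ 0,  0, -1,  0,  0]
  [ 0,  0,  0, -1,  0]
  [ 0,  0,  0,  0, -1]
J_1(-1) ⊕ J_1(-1) ⊕ J_1(-1) ⊕ J_1(-1) ⊕ J_1(-1)

The characteristic polynomial is
  det(x·I − A) = x^5 + 5*x^4 + 10*x^3 + 10*x^2 + 5*x + 1 = (x + 1)^5

Eigenvalues and multiplicities (the geometric multiplicity of λ is n − rank(A − λI), which equals the number of Jordan blocks for λ):
  λ = -1: algebraic multiplicity = 5, geometric multiplicity = 5

Determining the block sizes for each eigenvalue:
  λ = -1: gm = am = 5, so every block has size 1 → block sizes [1, 1, 1, 1, 1]

Assembling the blocks gives a Jordan form
J =
  [-1,  0,  0,  0,  0]
  [ 0, -1,  0,  0,  0]
  [ 0,  0, -1,  0,  0]
  [ 0,  0,  0, -1,  0]
  [ 0,  0,  0,  0, -1]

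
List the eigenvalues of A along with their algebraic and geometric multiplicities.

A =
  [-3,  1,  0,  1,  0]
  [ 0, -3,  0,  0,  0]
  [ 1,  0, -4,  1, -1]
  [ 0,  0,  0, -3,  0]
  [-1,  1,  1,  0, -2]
λ = -3: alg = 5, geom = 3

Step 1 — factor the characteristic polynomial to read off the algebraic multiplicities:
  χ_A(x) = (x + 3)^5

Step 2 — compute geometric multiplicities via the rank-nullity identity g(λ) = n − rank(A − λI):
  rank(A − (-3)·I) = 2, so dim ker(A − (-3)·I) = n − 2 = 3

Summary:
  λ = -3: algebraic multiplicity = 5, geometric multiplicity = 3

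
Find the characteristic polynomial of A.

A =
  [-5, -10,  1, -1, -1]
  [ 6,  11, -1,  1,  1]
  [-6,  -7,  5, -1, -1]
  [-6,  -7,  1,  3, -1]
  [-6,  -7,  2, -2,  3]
x^5 - 17*x^4 + 112*x^3 - 352*x^2 + 512*x - 256

Expanding det(x·I − A) (e.g. by cofactor expansion or by noting that A is similar to its Jordan form J, which has the same characteristic polynomial as A) gives
  χ_A(x) = x^5 - 17*x^4 + 112*x^3 - 352*x^2 + 512*x - 256
which factors as (x - 4)^4*(x - 1). The eigenvalues (with algebraic multiplicities) are λ = 1 with multiplicity 1, λ = 4 with multiplicity 4.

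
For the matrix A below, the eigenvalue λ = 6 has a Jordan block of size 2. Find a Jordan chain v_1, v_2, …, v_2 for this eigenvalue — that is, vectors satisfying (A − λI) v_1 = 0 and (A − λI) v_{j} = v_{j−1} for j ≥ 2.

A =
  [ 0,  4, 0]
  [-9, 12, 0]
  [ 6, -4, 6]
A Jordan chain for λ = 6 of length 2:
v_1 = (-6, -9, 6)ᵀ
v_2 = (1, 0, 0)ᵀ

Let N = A − (6)·I. We want v_2 with N^2 v_2 = 0 but N^1 v_2 ≠ 0; then v_{j-1} := N · v_j for j = 2, …, 2.

Pick v_2 = (1, 0, 0)ᵀ.
Then v_1 = N · v_2 = (-6, -9, 6)ᵀ.

Sanity check: (A − (6)·I) v_1 = (0, 0, 0)ᵀ = 0. ✓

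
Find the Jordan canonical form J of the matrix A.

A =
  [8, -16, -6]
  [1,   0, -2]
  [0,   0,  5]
J_2(4) ⊕ J_1(5)

The characteristic polynomial is
  det(x·I − A) = x^3 - 13*x^2 + 56*x - 80 = (x - 5)*(x - 4)^2

Eigenvalues and multiplicities (the geometric multiplicity of λ is n − rank(A − λI), which equals the number of Jordan blocks for λ):
  λ = 4: algebraic multiplicity = 2, geometric multiplicity = 1
  λ = 5: algebraic multiplicity = 1, geometric multiplicity = 1

Determining the block sizes for each eigenvalue:
  λ = 4: one block (gm = 1), so the single block has size am = 2 → block sizes [2]
  λ = 5: one block (gm = 1), so the single block has size am = 1 → block sizes [1]

Assembling the blocks gives a Jordan form
J =
  [4, 1, 0]
  [0, 4, 0]
  [0, 0, 5]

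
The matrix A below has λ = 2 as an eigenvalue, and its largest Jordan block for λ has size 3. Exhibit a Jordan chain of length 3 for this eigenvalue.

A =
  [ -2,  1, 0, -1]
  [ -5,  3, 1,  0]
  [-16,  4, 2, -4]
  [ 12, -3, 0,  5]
A Jordan chain for λ = 2 of length 3:
v_1 = (-1, -1, -4, 3)ᵀ
v_2 = (-4, -5, -16, 12)ᵀ
v_3 = (1, 0, 0, 0)ᵀ

Let N = A − (2)·I. We want v_3 with N^3 v_3 = 0 but N^2 v_3 ≠ 0; then v_{j-1} := N · v_j for j = 3, …, 2.

Pick v_3 = (1, 0, 0, 0)ᵀ.
Then v_2 = N · v_3 = (-4, -5, -16, 12)ᵀ.
Then v_1 = N · v_2 = (-1, -1, -4, 3)ᵀ.

Sanity check: (A − (2)·I) v_1 = (0, 0, 0, 0)ᵀ = 0. ✓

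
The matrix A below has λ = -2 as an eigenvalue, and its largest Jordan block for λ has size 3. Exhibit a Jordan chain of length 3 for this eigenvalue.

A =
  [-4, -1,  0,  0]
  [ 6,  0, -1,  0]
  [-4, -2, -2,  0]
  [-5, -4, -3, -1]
A Jordan chain for λ = -2 of length 3:
v_1 = (-2, 4, -4, -6)ᵀ
v_2 = (-1, 4, -2, -1)ᵀ
v_3 = (1, -1, 0, 0)ᵀ

Let N = A − (-2)·I. We want v_3 with N^3 v_3 = 0 but N^2 v_3 ≠ 0; then v_{j-1} := N · v_j for j = 3, …, 2.

Pick v_3 = (1, -1, 0, 0)ᵀ.
Then v_2 = N · v_3 = (-1, 4, -2, -1)ᵀ.
Then v_1 = N · v_2 = (-2, 4, -4, -6)ᵀ.

Sanity check: (A − (-2)·I) v_1 = (0, 0, 0, 0)ᵀ = 0. ✓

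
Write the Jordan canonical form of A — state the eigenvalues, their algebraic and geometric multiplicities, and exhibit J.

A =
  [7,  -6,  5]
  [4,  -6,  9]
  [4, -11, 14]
J_3(5)

The characteristic polynomial is
  det(x·I − A) = x^3 - 15*x^2 + 75*x - 125 = (x - 5)^3

Eigenvalues and multiplicities (the geometric multiplicity of λ is n − rank(A − λI), which equals the number of Jordan blocks for λ):
  λ = 5: algebraic multiplicity = 3, geometric multiplicity = 1

Determining the block sizes for each eigenvalue:
  λ = 5: one block (gm = 1), so the single block has size am = 3 → block sizes [3]

Assembling the blocks gives a Jordan form
J =
  [5, 1, 0]
  [0, 5, 1]
  [0, 0, 5]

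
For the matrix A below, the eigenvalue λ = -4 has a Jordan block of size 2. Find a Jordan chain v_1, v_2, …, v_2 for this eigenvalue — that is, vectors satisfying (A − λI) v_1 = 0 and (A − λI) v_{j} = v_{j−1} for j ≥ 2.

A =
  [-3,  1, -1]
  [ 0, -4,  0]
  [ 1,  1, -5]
A Jordan chain for λ = -4 of length 2:
v_1 = (1, 0, 1)ᵀ
v_2 = (1, 0, 0)ᵀ

Let N = A − (-4)·I. We want v_2 with N^2 v_2 = 0 but N^1 v_2 ≠ 0; then v_{j-1} := N · v_j for j = 2, …, 2.

Pick v_2 = (1, 0, 0)ᵀ.
Then v_1 = N · v_2 = (1, 0, 1)ᵀ.

Sanity check: (A − (-4)·I) v_1 = (0, 0, 0)ᵀ = 0. ✓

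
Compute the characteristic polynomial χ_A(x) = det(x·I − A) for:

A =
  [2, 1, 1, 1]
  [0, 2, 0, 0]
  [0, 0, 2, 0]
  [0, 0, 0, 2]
x^4 - 8*x^3 + 24*x^2 - 32*x + 16

Expanding det(x·I − A) (e.g. by cofactor expansion or by noting that A is similar to its Jordan form J, which has the same characteristic polynomial as A) gives
  χ_A(x) = x^4 - 8*x^3 + 24*x^2 - 32*x + 16
which factors as (x - 2)^4. The eigenvalues (with algebraic multiplicities) are λ = 2 with multiplicity 4.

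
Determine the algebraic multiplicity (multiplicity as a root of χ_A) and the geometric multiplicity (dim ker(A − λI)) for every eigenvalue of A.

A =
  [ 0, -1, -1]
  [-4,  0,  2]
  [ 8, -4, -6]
λ = -2: alg = 3, geom = 2

Step 1 — factor the characteristic polynomial to read off the algebraic multiplicities:
  χ_A(x) = (x + 2)^3

Step 2 — compute geometric multiplicities via the rank-nullity identity g(λ) = n − rank(A − λI):
  rank(A − (-2)·I) = 1, so dim ker(A − (-2)·I) = n − 1 = 2

Summary:
  λ = -2: algebraic multiplicity = 3, geometric multiplicity = 2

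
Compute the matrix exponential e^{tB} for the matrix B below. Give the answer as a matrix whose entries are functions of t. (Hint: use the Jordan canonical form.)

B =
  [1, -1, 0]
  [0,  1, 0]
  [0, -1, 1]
e^{tB} =
  [exp(t), -t*exp(t), 0]
  [0, exp(t), 0]
  [0, -t*exp(t), exp(t)]

Strategy: write B = P · J · P⁻¹ where J is a Jordan canonical form, so e^{tB} = P · e^{tJ} · P⁻¹, and e^{tJ} can be computed block-by-block.

B has Jordan form
J =
  [1, 1, 0]
  [0, 1, 0]
  [0, 0, 1]
(up to reordering of blocks).

Per-block formulas:
  For a 2×2 Jordan block J_2(1): exp(t · J_2(1)) = e^(1t)·(I + t·N), where N is the 2×2 nilpotent shift.
  For a 1×1 block at λ = 1: exp(t · [1]) = [e^(1t)].

After assembling e^{tJ} and conjugating by P, we get:

e^{tB} =
  [exp(t), -t*exp(t), 0]
  [0, exp(t), 0]
  [0, -t*exp(t), exp(t)]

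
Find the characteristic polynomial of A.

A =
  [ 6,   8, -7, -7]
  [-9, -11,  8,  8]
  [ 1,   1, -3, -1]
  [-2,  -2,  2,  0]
x^4 + 8*x^3 + 24*x^2 + 32*x + 16

Expanding det(x·I − A) (e.g. by cofactor expansion or by noting that A is similar to its Jordan form J, which has the same characteristic polynomial as A) gives
  χ_A(x) = x^4 + 8*x^3 + 24*x^2 + 32*x + 16
which factors as (x + 2)^4. The eigenvalues (with algebraic multiplicities) are λ = -2 with multiplicity 4.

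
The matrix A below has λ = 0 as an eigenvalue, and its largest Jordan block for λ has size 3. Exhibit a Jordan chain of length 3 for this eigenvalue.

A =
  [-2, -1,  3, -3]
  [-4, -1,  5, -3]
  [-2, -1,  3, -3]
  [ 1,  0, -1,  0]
A Jordan chain for λ = 0 of length 3:
v_1 = (-1, -1, -1, 0)ᵀ
v_2 = (-2, -4, -2, 1)ᵀ
v_3 = (1, 0, 0, 0)ᵀ

Let N = A − (0)·I. We want v_3 with N^3 v_3 = 0 but N^2 v_3 ≠ 0; then v_{j-1} := N · v_j for j = 3, …, 2.

Pick v_3 = (1, 0, 0, 0)ᵀ.
Then v_2 = N · v_3 = (-2, -4, -2, 1)ᵀ.
Then v_1 = N · v_2 = (-1, -1, -1, 0)ᵀ.

Sanity check: (A − (0)·I) v_1 = (0, 0, 0, 0)ᵀ = 0. ✓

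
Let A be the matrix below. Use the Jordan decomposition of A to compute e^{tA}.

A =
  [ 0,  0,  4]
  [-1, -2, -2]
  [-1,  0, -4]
e^{tA} =
  [2*t*exp(-2*t) + exp(-2*t), 0, 4*t*exp(-2*t)]
  [-t*exp(-2*t), exp(-2*t), -2*t*exp(-2*t)]
  [-t*exp(-2*t), 0, -2*t*exp(-2*t) + exp(-2*t)]

Strategy: write A = P · J · P⁻¹ where J is a Jordan canonical form, so e^{tA} = P · e^{tJ} · P⁻¹, and e^{tJ} can be computed block-by-block.

A has Jordan form
J =
  [-2,  1,  0]
  [ 0, -2,  0]
  [ 0,  0, -2]
(up to reordering of blocks).

Per-block formulas:
  For a 1×1 block at λ = -2: exp(t · [-2]) = [e^(-2t)].
  For a 2×2 Jordan block J_2(-2): exp(t · J_2(-2)) = e^(-2t)·(I + t·N), where N is the 2×2 nilpotent shift.

After assembling e^{tJ} and conjugating by P, we get:

e^{tA} =
  [2*t*exp(-2*t) + exp(-2*t), 0, 4*t*exp(-2*t)]
  [-t*exp(-2*t), exp(-2*t), -2*t*exp(-2*t)]
  [-t*exp(-2*t), 0, -2*t*exp(-2*t) + exp(-2*t)]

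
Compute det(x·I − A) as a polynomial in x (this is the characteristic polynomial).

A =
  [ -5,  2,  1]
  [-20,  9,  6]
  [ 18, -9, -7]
x^3 + 3*x^2 + 3*x + 1

Expanding det(x·I − A) (e.g. by cofactor expansion or by noting that A is similar to its Jordan form J, which has the same characteristic polynomial as A) gives
  χ_A(x) = x^3 + 3*x^2 + 3*x + 1
which factors as (x + 1)^3. The eigenvalues (with algebraic multiplicities) are λ = -1 with multiplicity 3.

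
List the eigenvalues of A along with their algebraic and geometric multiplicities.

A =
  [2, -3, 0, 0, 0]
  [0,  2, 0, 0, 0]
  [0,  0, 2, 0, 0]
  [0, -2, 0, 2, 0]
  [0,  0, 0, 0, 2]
λ = 2: alg = 5, geom = 4

Step 1 — factor the characteristic polynomial to read off the algebraic multiplicities:
  χ_A(x) = (x - 2)^5

Step 2 — compute geometric multiplicities via the rank-nullity identity g(λ) = n − rank(A − λI):
  rank(A − (2)·I) = 1, so dim ker(A − (2)·I) = n − 1 = 4

Summary:
  λ = 2: algebraic multiplicity = 5, geometric multiplicity = 4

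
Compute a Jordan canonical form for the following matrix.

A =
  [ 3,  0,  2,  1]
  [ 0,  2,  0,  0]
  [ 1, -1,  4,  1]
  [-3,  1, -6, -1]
J_3(2) ⊕ J_1(2)

The characteristic polynomial is
  det(x·I − A) = x^4 - 8*x^3 + 24*x^2 - 32*x + 16 = (x - 2)^4

Eigenvalues and multiplicities (the geometric multiplicity of λ is n − rank(A − λI), which equals the number of Jordan blocks for λ):
  λ = 2: algebraic multiplicity = 4, geometric multiplicity = 2

Determining the block sizes for each eigenvalue:
  λ = 2: with am = 4 and gm = 2, the partition is not yet determined (e.g. several partitions of 4 into 2 parts exist). Let N = A − (2)·I. Computing rank(N^1) = 2, rank(N^2) = 1, rank(N^3) = 0; the number of blocks of size ≥ j is rank(N^{j−1}) − rank(N^j), giving [2, 1, 1]. So we have 1 block(s) of size 3, 1 block(s) of size 1 → block sizes [3, 1]

Assembling the blocks gives a Jordan form
J =
  [2, 1, 0, 0]
  [0, 2, 1, 0]
  [0, 0, 2, 0]
  [0, 0, 0, 2]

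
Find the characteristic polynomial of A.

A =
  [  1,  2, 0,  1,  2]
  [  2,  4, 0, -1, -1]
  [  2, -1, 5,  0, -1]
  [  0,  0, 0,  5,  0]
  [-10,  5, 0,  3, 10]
x^5 - 25*x^4 + 250*x^3 - 1250*x^2 + 3125*x - 3125

Expanding det(x·I − A) (e.g. by cofactor expansion or by noting that A is similar to its Jordan form J, which has the same characteristic polynomial as A) gives
  χ_A(x) = x^5 - 25*x^4 + 250*x^3 - 1250*x^2 + 3125*x - 3125
which factors as (x - 5)^5. The eigenvalues (with algebraic multiplicities) are λ = 5 with multiplicity 5.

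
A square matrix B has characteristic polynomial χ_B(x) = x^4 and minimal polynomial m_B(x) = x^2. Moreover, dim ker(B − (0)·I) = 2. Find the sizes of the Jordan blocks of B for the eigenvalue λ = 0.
Block sizes for λ = 0: [2, 2]

Step 1 — from the characteristic polynomial, algebraic multiplicity of λ = 0 is 4. From dim ker(B − (0)·I) = 2, there are exactly 2 Jordan blocks for λ = 0.
Step 2 — from the minimal polynomial, the factor (x − 0)^2 tells us the largest block for λ = 0 has size 2.
Step 3 — with total size 4, 2 blocks, and largest block 2, the block sizes (in nonincreasing order) are [2, 2].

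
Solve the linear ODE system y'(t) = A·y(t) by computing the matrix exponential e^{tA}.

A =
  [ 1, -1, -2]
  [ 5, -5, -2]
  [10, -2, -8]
e^{tA} =
  [5*t*exp(-4*t) + exp(-4*t), -t*exp(-4*t), -2*t*exp(-4*t)]
  [5*t*exp(-4*t), -t*exp(-4*t) + exp(-4*t), -2*t*exp(-4*t)]
  [10*t*exp(-4*t), -2*t*exp(-4*t), -4*t*exp(-4*t) + exp(-4*t)]

Strategy: write A = P · J · P⁻¹ where J is a Jordan canonical form, so e^{tA} = P · e^{tJ} · P⁻¹, and e^{tJ} can be computed block-by-block.

A has Jordan form
J =
  [-4,  1,  0]
  [ 0, -4,  0]
  [ 0,  0, -4]
(up to reordering of blocks).

Per-block formulas:
  For a 1×1 block at λ = -4: exp(t · [-4]) = [e^(-4t)].
  For a 2×2 Jordan block J_2(-4): exp(t · J_2(-4)) = e^(-4t)·(I + t·N), where N is the 2×2 nilpotent shift.

After assembling e^{tJ} and conjugating by P, we get:

e^{tA} =
  [5*t*exp(-4*t) + exp(-4*t), -t*exp(-4*t), -2*t*exp(-4*t)]
  [5*t*exp(-4*t), -t*exp(-4*t) + exp(-4*t), -2*t*exp(-4*t)]
  [10*t*exp(-4*t), -2*t*exp(-4*t), -4*t*exp(-4*t) + exp(-4*t)]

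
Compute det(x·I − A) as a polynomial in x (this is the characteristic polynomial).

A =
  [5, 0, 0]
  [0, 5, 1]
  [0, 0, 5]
x^3 - 15*x^2 + 75*x - 125

Expanding det(x·I − A) (e.g. by cofactor expansion or by noting that A is similar to its Jordan form J, which has the same characteristic polynomial as A) gives
  χ_A(x) = x^3 - 15*x^2 + 75*x - 125
which factors as (x - 5)^3. The eigenvalues (with algebraic multiplicities) are λ = 5 with multiplicity 3.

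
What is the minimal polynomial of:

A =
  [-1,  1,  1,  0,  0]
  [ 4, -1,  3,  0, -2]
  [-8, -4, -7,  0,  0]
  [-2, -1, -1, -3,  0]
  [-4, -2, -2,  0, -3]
x^3 + 9*x^2 + 27*x + 27

The characteristic polynomial is χ_A(x) = (x + 3)^5, so the eigenvalues are known. The minimal polynomial is
  m_A(x) = Π_λ (x − λ)^{k_λ}
where k_λ is the size of the *largest* Jordan block for λ (equivalently, the smallest k with (A − λI)^k v = 0 for every generalised eigenvector v of λ).

  λ = -3: largest Jordan block has size 3, contributing (x + 3)^3

So m_A(x) = (x + 3)^3 = x^3 + 9*x^2 + 27*x + 27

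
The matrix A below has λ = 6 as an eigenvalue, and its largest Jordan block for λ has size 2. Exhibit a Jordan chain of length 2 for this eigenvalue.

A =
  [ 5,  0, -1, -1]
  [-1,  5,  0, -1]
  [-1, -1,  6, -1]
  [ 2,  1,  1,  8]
A Jordan chain for λ = 6 of length 2:
v_1 = (-1, -1, -1, 2)ᵀ
v_2 = (1, 0, 0, 0)ᵀ

Let N = A − (6)·I. We want v_2 with N^2 v_2 = 0 but N^1 v_2 ≠ 0; then v_{j-1} := N · v_j for j = 2, …, 2.

Pick v_2 = (1, 0, 0, 0)ᵀ.
Then v_1 = N · v_2 = (-1, -1, -1, 2)ᵀ.

Sanity check: (A − (6)·I) v_1 = (0, 0, 0, 0)ᵀ = 0. ✓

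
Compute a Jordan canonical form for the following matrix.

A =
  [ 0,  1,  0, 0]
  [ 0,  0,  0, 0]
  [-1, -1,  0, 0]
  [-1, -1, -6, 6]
J_3(0) ⊕ J_1(6)

The characteristic polynomial is
  det(x·I − A) = x^4 - 6*x^3 = x^3*(x - 6)

Eigenvalues and multiplicities (the geometric multiplicity of λ is n − rank(A − λI), which equals the number of Jordan blocks for λ):
  λ = 0: algebraic multiplicity = 3, geometric multiplicity = 1
  λ = 6: algebraic multiplicity = 1, geometric multiplicity = 1

Determining the block sizes for each eigenvalue:
  λ = 0: one block (gm = 1), so the single block has size am = 3 → block sizes [3]
  λ = 6: one block (gm = 1), so the single block has size am = 1 → block sizes [1]

Assembling the blocks gives a Jordan form
J =
  [0, 1, 0, 0]
  [0, 0, 1, 0]
  [0, 0, 0, 0]
  [0, 0, 0, 6]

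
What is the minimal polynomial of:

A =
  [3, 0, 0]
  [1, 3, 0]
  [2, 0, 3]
x^2 - 6*x + 9

The characteristic polynomial is χ_A(x) = (x - 3)^3, so the eigenvalues are known. The minimal polynomial is
  m_A(x) = Π_λ (x − λ)^{k_λ}
where k_λ is the size of the *largest* Jordan block for λ (equivalently, the smallest k with (A − λI)^k v = 0 for every generalised eigenvector v of λ).

  λ = 3: largest Jordan block has size 2, contributing (x − 3)^2

So m_A(x) = (x - 3)^2 = x^2 - 6*x + 9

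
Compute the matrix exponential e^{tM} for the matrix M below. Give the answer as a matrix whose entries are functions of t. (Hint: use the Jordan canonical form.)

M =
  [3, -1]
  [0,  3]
e^{tM} =
  [exp(3*t), -t*exp(3*t)]
  [0, exp(3*t)]

Strategy: write M = P · J · P⁻¹ where J is a Jordan canonical form, so e^{tM} = P · e^{tJ} · P⁻¹, and e^{tJ} can be computed block-by-block.

M has Jordan form
J =
  [3, 1]
  [0, 3]
(up to reordering of blocks).

Per-block formulas:
  For a 2×2 Jordan block J_2(3): exp(t · J_2(3)) = e^(3t)·(I + t·N), where N is the 2×2 nilpotent shift.

After assembling e^{tJ} and conjugating by P, we get:

e^{tM} =
  [exp(3*t), -t*exp(3*t)]
  [0, exp(3*t)]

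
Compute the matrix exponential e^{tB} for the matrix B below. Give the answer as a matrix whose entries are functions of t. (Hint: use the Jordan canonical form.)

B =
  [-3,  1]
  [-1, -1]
e^{tB} =
  [-t*exp(-2*t) + exp(-2*t), t*exp(-2*t)]
  [-t*exp(-2*t), t*exp(-2*t) + exp(-2*t)]

Strategy: write B = P · J · P⁻¹ where J is a Jordan canonical form, so e^{tB} = P · e^{tJ} · P⁻¹, and e^{tJ} can be computed block-by-block.

B has Jordan form
J =
  [-2,  1]
  [ 0, -2]
(up to reordering of blocks).

Per-block formulas:
  For a 2×2 Jordan block J_2(-2): exp(t · J_2(-2)) = e^(-2t)·(I + t·N), where N is the 2×2 nilpotent shift.

After assembling e^{tJ} and conjugating by P, we get:

e^{tB} =
  [-t*exp(-2*t) + exp(-2*t), t*exp(-2*t)]
  [-t*exp(-2*t), t*exp(-2*t) + exp(-2*t)]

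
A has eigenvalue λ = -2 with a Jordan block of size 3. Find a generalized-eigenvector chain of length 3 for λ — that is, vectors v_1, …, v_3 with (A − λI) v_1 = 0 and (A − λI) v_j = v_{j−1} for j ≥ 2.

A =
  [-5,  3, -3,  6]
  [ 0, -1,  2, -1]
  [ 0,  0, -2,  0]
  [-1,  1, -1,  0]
A Jordan chain for λ = -2 of length 3:
v_1 = (3, 1, 0, 1)ᵀ
v_2 = (-3, 0, 0, -1)ᵀ
v_3 = (1, 0, 0, 0)ᵀ

Let N = A − (-2)·I. We want v_3 with N^3 v_3 = 0 but N^2 v_3 ≠ 0; then v_{j-1} := N · v_j for j = 3, …, 2.

Pick v_3 = (1, 0, 0, 0)ᵀ.
Then v_2 = N · v_3 = (-3, 0, 0, -1)ᵀ.
Then v_1 = N · v_2 = (3, 1, 0, 1)ᵀ.

Sanity check: (A − (-2)·I) v_1 = (0, 0, 0, 0)ᵀ = 0. ✓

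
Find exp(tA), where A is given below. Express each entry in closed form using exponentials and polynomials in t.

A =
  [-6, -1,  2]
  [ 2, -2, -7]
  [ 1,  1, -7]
e^{tA} =
  [t^2*exp(-5*t)/2 - t*exp(-5*t) + exp(-5*t), -t*exp(-5*t), t^2*exp(-5*t)/2 + 2*t*exp(-5*t)]
  [-3*t^2*exp(-5*t)/2 + 2*t*exp(-5*t), 3*t*exp(-5*t) + exp(-5*t), -3*t^2*exp(-5*t)/2 - 7*t*exp(-5*t)]
  [-t^2*exp(-5*t)/2 + t*exp(-5*t), t*exp(-5*t), -t^2*exp(-5*t)/2 - 2*t*exp(-5*t) + exp(-5*t)]

Strategy: write A = P · J · P⁻¹ where J is a Jordan canonical form, so e^{tA} = P · e^{tJ} · P⁻¹, and e^{tJ} can be computed block-by-block.

A has Jordan form
J =
  [-5,  1,  0]
  [ 0, -5,  1]
  [ 0,  0, -5]
(up to reordering of blocks).

Per-block formulas:
  For a 3×3 Jordan block J_3(-5): exp(t · J_3(-5)) = e^(-5t)·(I + t·N + (t^2/2)·N^2), where N is the 3×3 nilpotent shift.

After assembling e^{tJ} and conjugating by P, we get:

e^{tA} =
  [t^2*exp(-5*t)/2 - t*exp(-5*t) + exp(-5*t), -t*exp(-5*t), t^2*exp(-5*t)/2 + 2*t*exp(-5*t)]
  [-3*t^2*exp(-5*t)/2 + 2*t*exp(-5*t), 3*t*exp(-5*t) + exp(-5*t), -3*t^2*exp(-5*t)/2 - 7*t*exp(-5*t)]
  [-t^2*exp(-5*t)/2 + t*exp(-5*t), t*exp(-5*t), -t^2*exp(-5*t)/2 - 2*t*exp(-5*t) + exp(-5*t)]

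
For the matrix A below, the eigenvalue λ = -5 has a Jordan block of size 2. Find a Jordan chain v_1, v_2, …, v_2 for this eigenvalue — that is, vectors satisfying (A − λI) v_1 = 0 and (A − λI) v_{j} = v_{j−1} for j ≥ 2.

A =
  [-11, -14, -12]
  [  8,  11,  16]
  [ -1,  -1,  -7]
A Jordan chain for λ = -5 of length 2:
v_1 = (2, 0, -1)ᵀ
v_2 = (2, -1, 0)ᵀ

Let N = A − (-5)·I. We want v_2 with N^2 v_2 = 0 but N^1 v_2 ≠ 0; then v_{j-1} := N · v_j for j = 2, …, 2.

Pick v_2 = (2, -1, 0)ᵀ.
Then v_1 = N · v_2 = (2, 0, -1)ᵀ.

Sanity check: (A − (-5)·I) v_1 = (0, 0, 0)ᵀ = 0. ✓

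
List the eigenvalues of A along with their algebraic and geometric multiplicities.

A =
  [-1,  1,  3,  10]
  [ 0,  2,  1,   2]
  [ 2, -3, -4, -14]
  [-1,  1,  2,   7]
λ = 1: alg = 4, geom = 2

Step 1 — factor the characteristic polynomial to read off the algebraic multiplicities:
  χ_A(x) = (x - 1)^4

Step 2 — compute geometric multiplicities via the rank-nullity identity g(λ) = n − rank(A − λI):
  rank(A − (1)·I) = 2, so dim ker(A − (1)·I) = n − 2 = 2

Summary:
  λ = 1: algebraic multiplicity = 4, geometric multiplicity = 2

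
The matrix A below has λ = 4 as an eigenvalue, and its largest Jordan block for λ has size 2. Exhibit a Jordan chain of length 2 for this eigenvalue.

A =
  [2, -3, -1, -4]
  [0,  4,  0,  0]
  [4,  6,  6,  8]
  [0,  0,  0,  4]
A Jordan chain for λ = 4 of length 2:
v_1 = (-2, 0, 4, 0)ᵀ
v_2 = (1, 0, 0, 0)ᵀ

Let N = A − (4)·I. We want v_2 with N^2 v_2 = 0 but N^1 v_2 ≠ 0; then v_{j-1} := N · v_j for j = 2, …, 2.

Pick v_2 = (1, 0, 0, 0)ᵀ.
Then v_1 = N · v_2 = (-2, 0, 4, 0)ᵀ.

Sanity check: (A − (4)·I) v_1 = (0, 0, 0, 0)ᵀ = 0. ✓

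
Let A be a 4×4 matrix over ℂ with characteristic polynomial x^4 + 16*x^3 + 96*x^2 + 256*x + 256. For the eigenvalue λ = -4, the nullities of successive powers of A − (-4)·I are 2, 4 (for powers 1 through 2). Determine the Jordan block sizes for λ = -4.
Block sizes for λ = -4: [2, 2]

From the dimensions of kernels of powers, the number of Jordan blocks of size at least j is d_j − d_{j−1} where d_j = dim ker(N^j) (with d_0 = 0). Computing the differences gives [2, 2].
The number of blocks of size exactly k is (#blocks of size ≥ k) − (#blocks of size ≥ k + 1), so the partition is: 2 block(s) of size 2.
In nonincreasing order the block sizes are [2, 2].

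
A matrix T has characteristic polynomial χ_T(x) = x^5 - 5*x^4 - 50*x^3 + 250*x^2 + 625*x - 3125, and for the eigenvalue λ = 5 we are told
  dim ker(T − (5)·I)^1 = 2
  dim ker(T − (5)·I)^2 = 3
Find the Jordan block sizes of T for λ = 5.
Block sizes for λ = 5: [2, 1]

From the dimensions of kernels of powers, the number of Jordan blocks of size at least j is d_j − d_{j−1} where d_j = dim ker(N^j) (with d_0 = 0). Computing the differences gives [2, 1].
The number of blocks of size exactly k is (#blocks of size ≥ k) − (#blocks of size ≥ k + 1), so the partition is: 1 block(s) of size 1, 1 block(s) of size 2.
In nonincreasing order the block sizes are [2, 1].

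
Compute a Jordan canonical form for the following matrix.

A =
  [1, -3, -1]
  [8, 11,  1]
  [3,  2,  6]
J_3(6)

The characteristic polynomial is
  det(x·I − A) = x^3 - 18*x^2 + 108*x - 216 = (x - 6)^3

Eigenvalues and multiplicities (the geometric multiplicity of λ is n − rank(A − λI), which equals the number of Jordan blocks for λ):
  λ = 6: algebraic multiplicity = 3, geometric multiplicity = 1

Determining the block sizes for each eigenvalue:
  λ = 6: one block (gm = 1), so the single block has size am = 3 → block sizes [3]

Assembling the blocks gives a Jordan form
J =
  [6, 1, 0]
  [0, 6, 1]
  [0, 0, 6]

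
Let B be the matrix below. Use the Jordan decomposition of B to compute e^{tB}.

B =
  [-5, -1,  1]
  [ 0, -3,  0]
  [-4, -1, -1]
e^{tB} =
  [-2*t*exp(-3*t) + exp(-3*t), t^2*exp(-3*t)/2 - t*exp(-3*t), t*exp(-3*t)]
  [0, exp(-3*t), 0]
  [-4*t*exp(-3*t), t^2*exp(-3*t) - t*exp(-3*t), 2*t*exp(-3*t) + exp(-3*t)]

Strategy: write B = P · J · P⁻¹ where J is a Jordan canonical form, so e^{tB} = P · e^{tJ} · P⁻¹, and e^{tJ} can be computed block-by-block.

B has Jordan form
J =
  [-3,  1,  0]
  [ 0, -3,  1]
  [ 0,  0, -3]
(up to reordering of blocks).

Per-block formulas:
  For a 3×3 Jordan block J_3(-3): exp(t · J_3(-3)) = e^(-3t)·(I + t·N + (t^2/2)·N^2), where N is the 3×3 nilpotent shift.

After assembling e^{tJ} and conjugating by P, we get:

e^{tB} =
  [-2*t*exp(-3*t) + exp(-3*t), t^2*exp(-3*t)/2 - t*exp(-3*t), t*exp(-3*t)]
  [0, exp(-3*t), 0]
  [-4*t*exp(-3*t), t^2*exp(-3*t) - t*exp(-3*t), 2*t*exp(-3*t) + exp(-3*t)]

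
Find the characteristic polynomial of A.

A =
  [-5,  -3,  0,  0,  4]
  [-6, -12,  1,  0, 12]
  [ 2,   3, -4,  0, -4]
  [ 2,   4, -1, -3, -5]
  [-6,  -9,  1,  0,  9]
x^5 + 15*x^4 + 90*x^3 + 270*x^2 + 405*x + 243

Expanding det(x·I − A) (e.g. by cofactor expansion or by noting that A is similar to its Jordan form J, which has the same characteristic polynomial as A) gives
  χ_A(x) = x^5 + 15*x^4 + 90*x^3 + 270*x^2 + 405*x + 243
which factors as (x + 3)^5. The eigenvalues (with algebraic multiplicities) are λ = -3 with multiplicity 5.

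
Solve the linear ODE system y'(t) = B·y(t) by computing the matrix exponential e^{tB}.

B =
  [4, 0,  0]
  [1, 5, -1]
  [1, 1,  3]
e^{tB} =
  [exp(4*t), 0, 0]
  [t*exp(4*t), t*exp(4*t) + exp(4*t), -t*exp(4*t)]
  [t*exp(4*t), t*exp(4*t), -t*exp(4*t) + exp(4*t)]

Strategy: write B = P · J · P⁻¹ where J is a Jordan canonical form, so e^{tB} = P · e^{tJ} · P⁻¹, and e^{tJ} can be computed block-by-block.

B has Jordan form
J =
  [4, 1, 0]
  [0, 4, 0]
  [0, 0, 4]
(up to reordering of blocks).

Per-block formulas:
  For a 1×1 block at λ = 4: exp(t · [4]) = [e^(4t)].
  For a 2×2 Jordan block J_2(4): exp(t · J_2(4)) = e^(4t)·(I + t·N), where N is the 2×2 nilpotent shift.

After assembling e^{tJ} and conjugating by P, we get:

e^{tB} =
  [exp(4*t), 0, 0]
  [t*exp(4*t), t*exp(4*t) + exp(4*t), -t*exp(4*t)]
  [t*exp(4*t), t*exp(4*t), -t*exp(4*t) + exp(4*t)]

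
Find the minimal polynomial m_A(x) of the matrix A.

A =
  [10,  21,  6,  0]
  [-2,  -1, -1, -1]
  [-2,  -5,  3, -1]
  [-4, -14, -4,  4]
x^3 - 12*x^2 + 48*x - 64

The characteristic polynomial is χ_A(x) = (x - 4)^4, so the eigenvalues are known. The minimal polynomial is
  m_A(x) = Π_λ (x − λ)^{k_λ}
where k_λ is the size of the *largest* Jordan block for λ (equivalently, the smallest k with (A − λI)^k v = 0 for every generalised eigenvector v of λ).

  λ = 4: largest Jordan block has size 3, contributing (x − 4)^3

So m_A(x) = (x - 4)^3 = x^3 - 12*x^2 + 48*x - 64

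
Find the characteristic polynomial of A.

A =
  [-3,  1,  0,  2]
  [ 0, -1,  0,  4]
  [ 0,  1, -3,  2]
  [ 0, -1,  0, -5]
x^4 + 12*x^3 + 54*x^2 + 108*x + 81

Expanding det(x·I − A) (e.g. by cofactor expansion or by noting that A is similar to its Jordan form J, which has the same characteristic polynomial as A) gives
  χ_A(x) = x^4 + 12*x^3 + 54*x^2 + 108*x + 81
which factors as (x + 3)^4. The eigenvalues (with algebraic multiplicities) are λ = -3 with multiplicity 4.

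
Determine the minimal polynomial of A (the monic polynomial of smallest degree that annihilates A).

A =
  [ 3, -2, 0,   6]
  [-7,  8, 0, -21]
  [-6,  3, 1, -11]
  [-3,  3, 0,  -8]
x^2 - 2*x + 1

The characteristic polynomial is χ_A(x) = (x - 1)^4, so the eigenvalues are known. The minimal polynomial is
  m_A(x) = Π_λ (x − λ)^{k_λ}
where k_λ is the size of the *largest* Jordan block for λ (equivalently, the smallest k with (A − λI)^k v = 0 for every generalised eigenvector v of λ).

  λ = 1: largest Jordan block has size 2, contributing (x − 1)^2

So m_A(x) = (x - 1)^2 = x^2 - 2*x + 1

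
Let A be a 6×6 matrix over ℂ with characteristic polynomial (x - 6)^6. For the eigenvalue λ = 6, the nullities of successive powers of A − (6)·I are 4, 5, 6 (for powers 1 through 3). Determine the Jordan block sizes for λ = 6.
Block sizes for λ = 6: [3, 1, 1, 1]

From the dimensions of kernels of powers, the number of Jordan blocks of size at least j is d_j − d_{j−1} where d_j = dim ker(N^j) (with d_0 = 0). Computing the differences gives [4, 1, 1].
The number of blocks of size exactly k is (#blocks of size ≥ k) − (#blocks of size ≥ k + 1), so the partition is: 3 block(s) of size 1, 1 block(s) of size 3.
In nonincreasing order the block sizes are [3, 1, 1, 1].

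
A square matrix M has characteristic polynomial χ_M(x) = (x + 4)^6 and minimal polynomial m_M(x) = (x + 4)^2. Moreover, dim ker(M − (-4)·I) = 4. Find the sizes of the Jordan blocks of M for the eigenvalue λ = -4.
Block sizes for λ = -4: [2, 2, 1, 1]

Step 1 — from the characteristic polynomial, algebraic multiplicity of λ = -4 is 6. From dim ker(M − (-4)·I) = 4, there are exactly 4 Jordan blocks for λ = -4.
Step 2 — from the minimal polynomial, the factor (x + 4)^2 tells us the largest block for λ = -4 has size 2.
Step 3 — with total size 6, 4 blocks, and largest block 2, the block sizes (in nonincreasing order) are [2, 2, 1, 1].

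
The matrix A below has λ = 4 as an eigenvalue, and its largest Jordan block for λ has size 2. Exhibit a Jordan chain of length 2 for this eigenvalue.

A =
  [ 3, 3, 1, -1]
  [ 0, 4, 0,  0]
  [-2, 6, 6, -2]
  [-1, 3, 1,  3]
A Jordan chain for λ = 4 of length 2:
v_1 = (-1, 0, -2, -1)ᵀ
v_2 = (1, 0, 0, 0)ᵀ

Let N = A − (4)·I. We want v_2 with N^2 v_2 = 0 but N^1 v_2 ≠ 0; then v_{j-1} := N · v_j for j = 2, …, 2.

Pick v_2 = (1, 0, 0, 0)ᵀ.
Then v_1 = N · v_2 = (-1, 0, -2, -1)ᵀ.

Sanity check: (A − (4)·I) v_1 = (0, 0, 0, 0)ᵀ = 0. ✓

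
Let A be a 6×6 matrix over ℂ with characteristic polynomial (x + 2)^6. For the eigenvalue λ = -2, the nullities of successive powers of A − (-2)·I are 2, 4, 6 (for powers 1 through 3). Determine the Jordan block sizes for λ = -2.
Block sizes for λ = -2: [3, 3]

From the dimensions of kernels of powers, the number of Jordan blocks of size at least j is d_j − d_{j−1} where d_j = dim ker(N^j) (with d_0 = 0). Computing the differences gives [2, 2, 2].
The number of blocks of size exactly k is (#blocks of size ≥ k) − (#blocks of size ≥ k + 1), so the partition is: 2 block(s) of size 3.
In nonincreasing order the block sizes are [3, 3].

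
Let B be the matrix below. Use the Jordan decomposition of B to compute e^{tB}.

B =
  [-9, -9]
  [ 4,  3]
e^{tB} =
  [-6*t*exp(-3*t) + exp(-3*t), -9*t*exp(-3*t)]
  [4*t*exp(-3*t), 6*t*exp(-3*t) + exp(-3*t)]

Strategy: write B = P · J · P⁻¹ where J is a Jordan canonical form, so e^{tB} = P · e^{tJ} · P⁻¹, and e^{tJ} can be computed block-by-block.

B has Jordan form
J =
  [-3,  1]
  [ 0, -3]
(up to reordering of blocks).

Per-block formulas:
  For a 2×2 Jordan block J_2(-3): exp(t · J_2(-3)) = e^(-3t)·(I + t·N), where N is the 2×2 nilpotent shift.

After assembling e^{tJ} and conjugating by P, we get:

e^{tB} =
  [-6*t*exp(-3*t) + exp(-3*t), -9*t*exp(-3*t)]
  [4*t*exp(-3*t), 6*t*exp(-3*t) + exp(-3*t)]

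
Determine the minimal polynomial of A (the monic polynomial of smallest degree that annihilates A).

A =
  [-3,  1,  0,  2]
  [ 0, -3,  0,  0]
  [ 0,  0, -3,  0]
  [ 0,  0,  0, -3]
x^2 + 6*x + 9

The characteristic polynomial is χ_A(x) = (x + 3)^4, so the eigenvalues are known. The minimal polynomial is
  m_A(x) = Π_λ (x − λ)^{k_λ}
where k_λ is the size of the *largest* Jordan block for λ (equivalently, the smallest k with (A − λI)^k v = 0 for every generalised eigenvector v of λ).

  λ = -3: largest Jordan block has size 2, contributing (x + 3)^2

So m_A(x) = (x + 3)^2 = x^2 + 6*x + 9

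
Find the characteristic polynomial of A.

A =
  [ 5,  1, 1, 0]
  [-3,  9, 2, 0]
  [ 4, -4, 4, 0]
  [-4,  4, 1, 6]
x^4 - 24*x^3 + 216*x^2 - 864*x + 1296

Expanding det(x·I − A) (e.g. by cofactor expansion or by noting that A is similar to its Jordan form J, which has the same characteristic polynomial as A) gives
  χ_A(x) = x^4 - 24*x^3 + 216*x^2 - 864*x + 1296
which factors as (x - 6)^4. The eigenvalues (with algebraic multiplicities) are λ = 6 with multiplicity 4.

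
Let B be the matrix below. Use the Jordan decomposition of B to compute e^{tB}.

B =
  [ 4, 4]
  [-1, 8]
e^{tB} =
  [-2*t*exp(6*t) + exp(6*t), 4*t*exp(6*t)]
  [-t*exp(6*t), 2*t*exp(6*t) + exp(6*t)]

Strategy: write B = P · J · P⁻¹ where J is a Jordan canonical form, so e^{tB} = P · e^{tJ} · P⁻¹, and e^{tJ} can be computed block-by-block.

B has Jordan form
J =
  [6, 1]
  [0, 6]
(up to reordering of blocks).

Per-block formulas:
  For a 2×2 Jordan block J_2(6): exp(t · J_2(6)) = e^(6t)·(I + t·N), where N is the 2×2 nilpotent shift.

After assembling e^{tJ} and conjugating by P, we get:

e^{tB} =
  [-2*t*exp(6*t) + exp(6*t), 4*t*exp(6*t)]
  [-t*exp(6*t), 2*t*exp(6*t) + exp(6*t)]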